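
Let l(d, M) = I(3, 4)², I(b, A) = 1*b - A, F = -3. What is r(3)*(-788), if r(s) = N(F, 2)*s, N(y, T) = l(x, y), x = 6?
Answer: -2364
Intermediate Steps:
I(b, A) = b - A
l(d, M) = 1 (l(d, M) = (3 - 1*4)² = (3 - 4)² = (-1)² = 1)
N(y, T) = 1
r(s) = s (r(s) = 1*s = s)
r(3)*(-788) = 3*(-788) = -2364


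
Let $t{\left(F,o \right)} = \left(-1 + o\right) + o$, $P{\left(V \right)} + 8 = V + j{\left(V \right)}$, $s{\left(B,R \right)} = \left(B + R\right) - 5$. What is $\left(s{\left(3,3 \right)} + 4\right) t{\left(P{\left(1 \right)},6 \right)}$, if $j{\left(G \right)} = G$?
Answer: $55$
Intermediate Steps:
$s{\left(B,R \right)} = -5 + B + R$
$P{\left(V \right)} = -8 + 2 V$ ($P{\left(V \right)} = -8 + \left(V + V\right) = -8 + 2 V$)
$t{\left(F,o \right)} = -1 + 2 o$
$\left(s{\left(3,3 \right)} + 4\right) t{\left(P{\left(1 \right)},6 \right)} = \left(\left(-5 + 3 + 3\right) + 4\right) \left(-1 + 2 \cdot 6\right) = \left(1 + 4\right) \left(-1 + 12\right) = 5 \cdot 11 = 55$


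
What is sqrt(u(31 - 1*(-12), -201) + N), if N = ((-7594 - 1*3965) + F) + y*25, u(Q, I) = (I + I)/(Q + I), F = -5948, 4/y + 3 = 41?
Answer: I*sqrt(39431627238)/1501 ≈ 132.29*I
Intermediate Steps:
y = 2/19 (y = 4/(-3 + 41) = 4/38 = 4*(1/38) = 2/19 ≈ 0.10526)
u(Q, I) = 2*I/(I + Q) (u(Q, I) = (2*I)/(I + Q) = 2*I/(I + Q))
N = -332583/19 (N = ((-7594 - 1*3965) - 5948) + (2/19)*25 = ((-7594 - 3965) - 5948) + 50/19 = (-11559 - 5948) + 50/19 = -17507 + 50/19 = -332583/19 ≈ -17504.)
sqrt(u(31 - 1*(-12), -201) + N) = sqrt(2*(-201)/(-201 + (31 - 1*(-12))) - 332583/19) = sqrt(2*(-201)/(-201 + (31 + 12)) - 332583/19) = sqrt(2*(-201)/(-201 + 43) - 332583/19) = sqrt(2*(-201)/(-158) - 332583/19) = sqrt(2*(-201)*(-1/158) - 332583/19) = sqrt(201/79 - 332583/19) = sqrt(-26270238/1501) = I*sqrt(39431627238)/1501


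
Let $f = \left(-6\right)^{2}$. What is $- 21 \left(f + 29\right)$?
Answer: $-1365$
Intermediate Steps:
$f = 36$
$- 21 \left(f + 29\right) = - 21 \left(36 + 29\right) = \left(-21\right) 65 = -1365$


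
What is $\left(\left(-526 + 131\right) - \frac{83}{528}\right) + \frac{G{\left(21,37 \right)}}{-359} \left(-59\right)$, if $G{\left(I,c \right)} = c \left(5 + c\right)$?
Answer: $- \frac{26492629}{189552} \approx -139.76$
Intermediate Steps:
$\left(\left(-526 + 131\right) - \frac{83}{528}\right) + \frac{G{\left(21,37 \right)}}{-359} \left(-59\right) = \left(\left(-526 + 131\right) - \frac{83}{528}\right) + \frac{37 \left(5 + 37\right)}{-359} \left(-59\right) = \left(-395 - \frac{83}{528}\right) + 37 \cdot 42 \left(- \frac{1}{359}\right) \left(-59\right) = \left(-395 - \frac{83}{528}\right) + 1554 \left(- \frac{1}{359}\right) \left(-59\right) = - \frac{208643}{528} - - \frac{91686}{359} = - \frac{208643}{528} + \frac{91686}{359} = - \frac{26492629}{189552}$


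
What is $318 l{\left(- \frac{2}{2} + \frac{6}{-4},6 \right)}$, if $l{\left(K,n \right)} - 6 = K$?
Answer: $1113$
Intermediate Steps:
$l{\left(K,n \right)} = 6 + K$
$318 l{\left(- \frac{2}{2} + \frac{6}{-4},6 \right)} = 318 \left(6 + \left(- \frac{2}{2} + \frac{6}{-4}\right)\right) = 318 \left(6 + \left(\left(-2\right) \frac{1}{2} + 6 \left(- \frac{1}{4}\right)\right)\right) = 318 \left(6 - \frac{5}{2}\right) = 318 \cdot \frac{7}{2} = 1113$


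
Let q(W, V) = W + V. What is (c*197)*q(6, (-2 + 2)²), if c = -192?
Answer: -226944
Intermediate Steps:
q(W, V) = V + W
(c*197)*q(6, (-2 + 2)²) = (-192*197)*((-2 + 2)² + 6) = -37824*(0² + 6) = -37824*(0 + 6) = -37824*6 = -226944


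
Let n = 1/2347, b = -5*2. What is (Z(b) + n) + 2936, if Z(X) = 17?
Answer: 6930692/2347 ≈ 2953.0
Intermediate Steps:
b = -10
n = 1/2347 ≈ 0.00042608
(Z(b) + n) + 2936 = (17 + 1/2347) + 2936 = 39900/2347 + 2936 = 6930692/2347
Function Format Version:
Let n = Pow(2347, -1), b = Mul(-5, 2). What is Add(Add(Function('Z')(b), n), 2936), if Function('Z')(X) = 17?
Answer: Rational(6930692, 2347) ≈ 2953.0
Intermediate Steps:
b = -10
n = Rational(1, 2347) ≈ 0.00042608
Add(Add(Function('Z')(b), n), 2936) = Add(Add(17, Rational(1, 2347)), 2936) = Add(Rational(39900, 2347), 2936) = Rational(6930692, 2347)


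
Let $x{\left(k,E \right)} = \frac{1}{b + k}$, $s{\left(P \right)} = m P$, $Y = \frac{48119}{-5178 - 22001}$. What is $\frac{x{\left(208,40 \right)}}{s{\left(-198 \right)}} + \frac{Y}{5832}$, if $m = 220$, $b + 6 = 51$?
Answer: $- \frac{3683768117}{12131007999660} \approx -0.00030367$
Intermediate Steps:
$b = 45$ ($b = -6 + 51 = 45$)
$Y = - \frac{48119}{27179}$ ($Y = \frac{48119}{-5178 - 22001} = \frac{48119}{-27179} = 48119 \left(- \frac{1}{27179}\right) = - \frac{48119}{27179} \approx -1.7704$)
$s{\left(P \right)} = 220 P$
$x{\left(k,E \right)} = \frac{1}{45 + k}$
$\frac{x{\left(208,40 \right)}}{s{\left(-198 \right)}} + \frac{Y}{5832} = \frac{1}{\left(45 + 208\right) 220 \left(-198\right)} - \frac{48119}{27179 \cdot 5832} = \frac{1}{253 \left(-43560\right)} - \frac{48119}{158507928} = \frac{1}{253} \left(- \frac{1}{43560}\right) - \frac{48119}{158507928} = - \frac{1}{11020680} - \frac{48119}{158507928} = - \frac{3683768117}{12131007999660}$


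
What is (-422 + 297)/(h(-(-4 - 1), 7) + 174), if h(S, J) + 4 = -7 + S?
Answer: -125/168 ≈ -0.74405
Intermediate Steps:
h(S, J) = -11 + S (h(S, J) = -4 + (-7 + S) = -11 + S)
(-422 + 297)/(h(-(-4 - 1), 7) + 174) = (-422 + 297)/((-11 - (-4 - 1)) + 174) = -125/((-11 - 1*(-5)) + 174) = -125/((-11 + 5) + 174) = -125/(-6 + 174) = -125/168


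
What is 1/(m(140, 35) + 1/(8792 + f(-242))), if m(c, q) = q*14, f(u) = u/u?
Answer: 8793/4308571 ≈ 0.0020408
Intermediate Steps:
f(u) = 1
m(c, q) = 14*q
1/(m(140, 35) + 1/(8792 + f(-242))) = 1/(14*35 + 1/(8792 + 1)) = 1/(490 + 1/8793) = 1/(4308571/8793) = 8793/4308571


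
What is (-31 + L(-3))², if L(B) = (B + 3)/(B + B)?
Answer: 961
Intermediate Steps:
L(B) = (3 + B)/(2*B) (L(B) = (3 + B)/((2*B)) = (3 + B)*(1/(2*B)) = (3 + B)/(2*B))
(-31 + L(-3))² = (-31 + (½)*(3 - 3)/(-3))² = (-31 + (½)*(-⅓)*0)² = (-31 + 0)² = (-31)² = 961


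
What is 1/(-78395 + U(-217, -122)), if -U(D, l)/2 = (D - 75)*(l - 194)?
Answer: -1/262939 ≈ -3.8032e-6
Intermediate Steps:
U(D, l) = -2*(-194 + l)*(-75 + D) (U(D, l) = -2*(D - 75)*(l - 194) = -2*(-75 + D)*(-194 + l) = -2*(-194 + l)*(-75 + D))
1/(-78395 + U(-217, -122)) = 1/(-78395 + (-29100 + 150*(-122) + 388*(-217) - 2*(-217)*(-122))) = 1/(-78395 + (-29100 - 18300 - 84196 - 52948)) = 1/(-78395 - 184544) = 1/(-262939) = -1/262939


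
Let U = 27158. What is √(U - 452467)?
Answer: I*√425309 ≈ 652.16*I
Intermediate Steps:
√(U - 452467) = √(27158 - 452467) = √(-425309) = I*√425309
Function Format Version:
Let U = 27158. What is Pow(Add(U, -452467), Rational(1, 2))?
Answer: Mul(I, Pow(425309, Rational(1, 2))) ≈ Mul(652.16, I)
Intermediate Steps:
Pow(Add(U, -452467), Rational(1, 2)) = Pow(Add(27158, -452467), Rational(1, 2)) = Pow(-425309, Rational(1, 2)) = Mul(I, Pow(425309, Rational(1, 2)))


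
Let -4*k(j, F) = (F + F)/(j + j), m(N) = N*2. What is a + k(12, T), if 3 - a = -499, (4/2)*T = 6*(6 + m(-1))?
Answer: 2007/4 ≈ 501.75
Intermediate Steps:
m(N) = 2*N
T = 12 (T = (6*(6 + 2*(-1)))/2 = (6*(6 - 2))/2 = (6*4)/2 = (½)*24 = 12)
k(j, F) = -F/(4*j) (k(j, F) = -(F + F)/(4*(j + j)) = -2*F/(4*(2*j)) = -2*F*1/(2*j)/4 = -F/(4*j))
a = 502 (a = 3 - 1*(-499) = 3 + 499 = 502)
a + k(12, T) = 502 - ¼*12/12 = 502 - ¼*12*1/12 = 502 - ¼ = 2007/4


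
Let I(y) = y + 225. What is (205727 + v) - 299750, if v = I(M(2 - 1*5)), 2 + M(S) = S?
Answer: -93803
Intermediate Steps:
M(S) = -2 + S
I(y) = 225 + y
v = 220 (v = 225 + (-2 + (2 - 1*5)) = 225 + (-2 + (2 - 5)) = 225 + (-2 - 3) = 225 - 5 = 220)
(205727 + v) - 299750 = (205727 + 220) - 299750 = 205947 - 299750 = -93803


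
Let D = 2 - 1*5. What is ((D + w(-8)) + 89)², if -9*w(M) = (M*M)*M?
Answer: 1653796/81 ≈ 20417.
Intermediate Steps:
w(M) = -M³/9 (w(M) = -M*M*M/9 = -M²*M/9 = -M³/9)
D = -3 (D = 2 - 5 = -3)
((D + w(-8)) + 89)² = ((-3 - ⅑*(-8)³) + 89)² = ((-3 - ⅑*(-512)) + 89)² = ((-3 + 512/9) + 89)² = (485/9 + 89)² = (1286/9)² = 1653796/81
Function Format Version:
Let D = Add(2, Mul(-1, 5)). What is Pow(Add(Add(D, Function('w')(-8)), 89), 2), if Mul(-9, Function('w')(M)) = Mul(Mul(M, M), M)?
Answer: Rational(1653796, 81) ≈ 20417.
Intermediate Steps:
Function('w')(M) = Mul(Rational(-1, 9), Pow(M, 3)) (Function('w')(M) = Mul(Rational(-1, 9), Mul(Mul(M, M), M)) = Mul(Rational(-1, 9), Mul(Pow(M, 2), M)) = Mul(Rational(-1, 9), Pow(M, 3)))
D = -3 (D = Add(2, -5) = -3)
Pow(Add(Add(D, Function('w')(-8)), 89), 2) = Pow(Add(Add(-3, Mul(Rational(-1, 9), Pow(-8, 3))), 89), 2) = Pow(Add(Add(-3, Mul(Rational(-1, 9), -512)), 89), 2) = Pow(Add(Add(-3, Rational(512, 9)), 89), 2) = Pow(Add(Rational(485, 9), 89), 2) = Pow(Rational(1286, 9), 2) = Rational(1653796, 81)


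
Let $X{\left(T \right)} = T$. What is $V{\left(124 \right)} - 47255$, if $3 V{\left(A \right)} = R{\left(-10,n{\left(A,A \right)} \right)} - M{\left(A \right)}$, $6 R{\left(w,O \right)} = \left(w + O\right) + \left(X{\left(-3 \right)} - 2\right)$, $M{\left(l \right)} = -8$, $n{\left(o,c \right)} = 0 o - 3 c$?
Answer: $- \frac{283643}{6} \approx -47274.0$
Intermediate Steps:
$n{\left(o,c \right)} = - 3 c$ ($n{\left(o,c \right)} = 0 - 3 c = - 3 c$)
$R{\left(w,O \right)} = - \frac{5}{6} + \frac{O}{6} + \frac{w}{6}$ ($R{\left(w,O \right)} = \frac{\left(w + O\right) - 5}{6} = \frac{\left(O + w\right) - 5}{6} = \frac{-5 + O + w}{6} = - \frac{5}{6} + \frac{O}{6} + \frac{w}{6}$)
$V{\left(A \right)} = \frac{11}{6} - \frac{A}{6}$ ($V{\left(A \right)} = \frac{\left(- \frac{5}{6} + \frac{\left(-3\right) A}{6} + \frac{1}{6} \left(-10\right)\right) - -8}{3} = \frac{\left(- \frac{5}{6} - \frac{A}{2} - \frac{5}{3}\right) + 8}{3} = \frac{\left(- \frac{5}{2} - \frac{A}{2}\right) + 8}{3} = \frac{\frac{11}{2} - \frac{A}{2}}{3} = \frac{11}{6} - \frac{A}{6}$)
$V{\left(124 \right)} - 47255 = \left(\frac{11}{6} - \frac{62}{3}\right) - 47255 = - \frac{113}{6} - 47255 = - \frac{283643}{6}$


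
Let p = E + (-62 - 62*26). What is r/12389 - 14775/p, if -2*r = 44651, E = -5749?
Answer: 205033/1088326 ≈ 0.18839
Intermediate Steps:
r = -44651/2 (r = -½*44651 = -44651/2 ≈ -22326.)
p = -7423 (p = -5749 + (-62 - 62*26) = -5749 + (-62 - 1612) = -5749 - 1674 = -7423)
r/12389 - 14775/p = -44651/2/12389 - 14775/(-7423) = -44651/2*1/12389 - 14775*(-1/7423) = -44651/24778 + 14775/7423 = 205033/1088326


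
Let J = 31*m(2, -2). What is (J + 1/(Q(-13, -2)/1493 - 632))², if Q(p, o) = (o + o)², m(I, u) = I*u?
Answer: 13689686330602489/890305473600 ≈ 15376.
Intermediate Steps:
Q(p, o) = 4*o² (Q(p, o) = (2*o)² = 4*o²)
J = -124 (J = 31*(2*(-2)) = 31*(-4) = -124)
(J + 1/(Q(-13, -2)/1493 - 632))² = (-124 + 1/((4*(-2)²)/1493 - 632))² = (-124 + 1/((4*4)*(1/1493) - 632))² = (-124 + 1/(16*(1/1493) - 632))² = (-124 + 1/(16/1493 - 632))² = (-124 + 1/(-943560/1493))² = (-124 - 1493/943560)² = (-117002933/943560)² = 13689686330602489/890305473600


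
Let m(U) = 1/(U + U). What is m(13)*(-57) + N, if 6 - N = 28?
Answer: -629/26 ≈ -24.192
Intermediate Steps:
N = -22 (N = 6 - 1*28 = 6 - 28 = -22)
m(U) = 1/(2*U)
m(13)*(-57) + N = ((½)/13)*(-57) - 22 = ((½)*(1/13))*(-57) - 22 = (1/26)*(-57) - 22 = -57/26 - 22 = -629/26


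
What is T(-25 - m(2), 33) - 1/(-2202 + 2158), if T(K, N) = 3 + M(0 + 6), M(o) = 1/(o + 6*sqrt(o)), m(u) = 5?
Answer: 1973/660 + sqrt(6)/30 ≈ 3.0710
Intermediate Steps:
T(K, N) = 3 + 1/(6 + 6*sqrt(6)) (T(K, N) = 3 + 1/((0 + 6) + 6*sqrt(0 + 6)) = 3 + 1/(6 + 6*sqrt(6)))
T(-25 - m(2), 33) - 1/(-2202 + 2158) = (89/30 + sqrt(6)/30) - 1/(-2202 + 2158) = (89/30 + sqrt(6)/30) - 1/(-44) = (89/30 + sqrt(6)/30) - 1*(-1/44) = (89/30 + sqrt(6)/30) + 1/44 = 1973/660 + sqrt(6)/30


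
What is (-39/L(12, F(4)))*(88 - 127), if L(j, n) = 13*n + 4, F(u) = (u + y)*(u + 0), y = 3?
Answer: 1521/368 ≈ 4.1331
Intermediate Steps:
F(u) = u*(3 + u) (F(u) = (u + 3)*(u + 0) = (3 + u)*u = u*(3 + u))
L(j, n) = 4 + 13*n
(-39/L(12, F(4)))*(88 - 127) = (-39/(4 + 13*(4*(3 + 4))))*(88 - 127) = -39/(4 + 13*(4*7))*(-39) = -39/(4 + 13*28)*(-39) = -39/(4 + 364)*(-39) = -39/368*(-39) = 1521/368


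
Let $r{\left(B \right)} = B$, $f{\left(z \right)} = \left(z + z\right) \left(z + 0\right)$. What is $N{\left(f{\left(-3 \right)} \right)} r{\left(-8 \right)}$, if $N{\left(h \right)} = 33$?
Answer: $-264$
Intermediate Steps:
$f{\left(z \right)} = 2 z^{2}$ ($f{\left(z \right)} = 2 z z = 2 z^{2}$)
$N{\left(f{\left(-3 \right)} \right)} r{\left(-8 \right)} = 33 \left(-8\right) = -264$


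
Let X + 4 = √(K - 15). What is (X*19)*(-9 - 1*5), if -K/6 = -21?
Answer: 1064 - 266*√111 ≈ -1738.5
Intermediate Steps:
K = 126 (K = -6*(-21) = 126)
X = -4 + √111 (X = -4 + √(126 - 15) = -4 + √111 ≈ 6.5357)
(X*19)*(-9 - 1*5) = ((-4 + √111)*19)*(-9 - 1*5) = (-76 + 19*√111)*(-9 - 5) = (-76 + 19*√111)*(-14) = 1064 - 266*√111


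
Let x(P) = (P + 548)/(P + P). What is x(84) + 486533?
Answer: 10217272/21 ≈ 4.8654e+5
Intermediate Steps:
x(P) = (548 + P)/(2*P) (x(P) = (548 + P)/((2*P)) = (548 + P)*(1/(2*P)) = (548 + P)/(2*P))
x(84) + 486533 = (½)*(548 + 84)/84 + 486533 = (½)*(1/84)*632 + 486533 = 79/21 + 486533 = 10217272/21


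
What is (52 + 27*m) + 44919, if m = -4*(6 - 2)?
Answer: 44539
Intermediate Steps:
m = -16 (m = -4*4 = -16)
(52 + 27*m) + 44919 = (52 + 27*(-16)) + 44919 = (52 - 432) + 44919 = -380 + 44919 = 44539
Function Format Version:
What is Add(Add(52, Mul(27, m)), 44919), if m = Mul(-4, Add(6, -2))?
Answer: 44539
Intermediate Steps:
m = -16 (m = Mul(-4, 4) = -16)
Add(Add(52, Mul(27, m)), 44919) = Add(Add(52, Mul(27, -16)), 44919) = Add(Add(52, -432), 44919) = Add(-380, 44919) = 44539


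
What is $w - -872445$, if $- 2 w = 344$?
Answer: $872273$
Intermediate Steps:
$w = -172$ ($w = \left(- \frac{1}{2}\right) 344 = -172$)
$w - -872445 = -172 - -872445 = -172 + 872445 = 872273$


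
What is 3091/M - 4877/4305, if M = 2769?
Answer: -21962/1324505 ≈ -0.016581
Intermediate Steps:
3091/M - 4877/4305 = 3091/2769 - 4877/4305 = -21962/1324505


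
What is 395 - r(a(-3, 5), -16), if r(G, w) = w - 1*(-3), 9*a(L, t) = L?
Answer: 408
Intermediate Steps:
a(L, t) = L/9
r(G, w) = 3 + w (r(G, w) = w + 3 = 3 + w)
395 - r(a(-3, 5), -16) = 395 - (3 - 16) = 395 - 1*(-13) = 395 + 13 = 408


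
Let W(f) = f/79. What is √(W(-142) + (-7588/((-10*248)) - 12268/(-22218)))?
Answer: √253862551017915/11828670 ≈ 1.3470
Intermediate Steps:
W(f) = f/79 (W(f) = f*(1/79) = f/79)
√(W(-142) + (-7588/((-10*248)) - 12268/(-22218))) = √((1/79)*(-142) + (-7588/((-10*248)) - 12268/(-22218))) = √(-142/79 + (-7588/(-2480) - 12268*(-1/22218))) = √(-142/79 + (-7588*(-1/2480) + 6134/11109)) = √(-142/79 + (1897/620 + 6134/11109)) = √(-142/79 + 24876853/6887580) = √(987235027/544118820) = √253862551017915/11828670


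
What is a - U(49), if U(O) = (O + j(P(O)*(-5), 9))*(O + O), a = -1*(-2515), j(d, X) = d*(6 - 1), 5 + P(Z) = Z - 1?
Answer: 103063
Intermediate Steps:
P(Z) = -6 + Z (P(Z) = -5 + (Z - 1) = -5 + (-1 + Z) = -6 + Z)
j(d, X) = 5*d (j(d, X) = d*5 = 5*d)
a = 2515
U(O) = 2*O*(150 - 24*O) (U(O) = (O + 5*((-6 + O)*(-5)))*(O + O) = (O + 5*(30 - 5*O))*(2*O) = (O + (150 - 25*O))*(2*O) = (150 - 24*O)*(2*O) = 2*O*(150 - 24*O))
a - U(49) = 2515 - 12*49*(25 - 4*49) = 2515 - 12*49*(25 - 196) = 2515 - 12*49*(-171) = 2515 - 1*(-100548) = 2515 + 100548 = 103063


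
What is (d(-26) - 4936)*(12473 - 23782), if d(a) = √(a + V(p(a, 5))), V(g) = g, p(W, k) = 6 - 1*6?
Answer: 55821224 - 11309*I*√26 ≈ 5.5821e+7 - 57665.0*I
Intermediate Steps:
p(W, k) = 0 (p(W, k) = 6 - 6 = 0)
d(a) = √a (d(a) = √(a + 0) = √a)
(d(-26) - 4936)*(12473 - 23782) = (√(-26) - 4936)*(12473 - 23782) = (I*√26 - 4936)*(-11309) = (-4936 + I*√26)*(-11309) = 55821224 - 11309*I*√26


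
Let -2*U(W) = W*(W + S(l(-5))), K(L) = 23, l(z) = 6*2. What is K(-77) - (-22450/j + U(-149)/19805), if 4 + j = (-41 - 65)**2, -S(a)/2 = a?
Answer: 2852865181/111224880 ≈ 25.650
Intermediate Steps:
l(z) = 12
S(a) = -2*a
j = 11232 (j = -4 + (-41 - 65)**2 = -4 + (-106)**2 = -4 + 11236 = 11232)
U(W) = -W*(-24 + W)/2 (U(W) = -W*(W - 2*12)/2 = -W*(W - 24)/2 = -W*(-24 + W)/2)
K(-77) - (-22450/j + U(-149)/19805) = 23 - (-22450/11232 + ((1/2)*(-149)*(24 - 1*(-149)))/19805) = 23 - (-22450*1/11232 + ((1/2)*(-149)*(24 + 149))*(1/19805)) = 23 - (-11225/5616 + ((1/2)*(-149)*173)*(1/19805)) = 23 - (-11225/5616 - 25777/2*1/19805) = 23 - (-11225/5616 - 25777/39610) = 23 - 1*(-294692941/111224880) = 23 + 294692941/111224880 = 2852865181/111224880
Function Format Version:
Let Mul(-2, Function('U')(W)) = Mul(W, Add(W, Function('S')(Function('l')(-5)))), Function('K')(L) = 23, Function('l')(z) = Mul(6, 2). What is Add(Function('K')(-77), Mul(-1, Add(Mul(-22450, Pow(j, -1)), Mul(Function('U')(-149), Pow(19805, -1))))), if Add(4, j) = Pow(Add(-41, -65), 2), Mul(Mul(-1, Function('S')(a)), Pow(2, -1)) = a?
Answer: Rational(2852865181, 111224880) ≈ 25.650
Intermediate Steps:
Function('l')(z) = 12
Function('S')(a) = Mul(-2, a)
j = 11232 (j = Add(-4, Pow(Add(-41, -65), 2)) = Add(-4, Pow(-106, 2)) = Add(-4, 11236) = 11232)
Function('U')(W) = Mul(Rational(-1, 2), W, Add(-24, W)) (Function('U')(W) = Mul(Rational(-1, 2), Mul(W, Add(W, Mul(-2, 12)))) = Mul(Rational(-1, 2), Mul(W, Add(W, -24))) = Mul(Rational(-1, 2), Mul(W, Add(-24, W))) = Mul(Rational(-1, 2), W, Add(-24, W)))
Add(Function('K')(-77), Mul(-1, Add(Mul(-22450, Pow(j, -1)), Mul(Function('U')(-149), Pow(19805, -1))))) = Add(23, Mul(-1, Add(Mul(-22450, Pow(11232, -1)), Mul(Mul(Rational(1, 2), -149, Add(24, Mul(-1, -149))), Pow(19805, -1))))) = Add(23, Mul(-1, Add(Mul(-22450, Rational(1, 11232)), Mul(Mul(Rational(1, 2), -149, Add(24, 149)), Rational(1, 19805))))) = Add(23, Mul(-1, Add(Rational(-11225, 5616), Mul(Mul(Rational(1, 2), -149, 173), Rational(1, 19805))))) = Add(23, Mul(-1, Add(Rational(-11225, 5616), Mul(Rational(-25777, 2), Rational(1, 19805))))) = Add(23, Mul(-1, Add(Rational(-11225, 5616), Rational(-25777, 39610)))) = Add(23, Mul(-1, Rational(-294692941, 111224880))) = Add(23, Rational(294692941, 111224880)) = Rational(2852865181, 111224880)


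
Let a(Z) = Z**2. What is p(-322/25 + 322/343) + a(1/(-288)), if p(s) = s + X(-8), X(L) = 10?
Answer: -197239607/101606400 ≈ -1.9412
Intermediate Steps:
p(s) = 10 + s (p(s) = s + 10 = 10 + s)
p(-322/25 + 322/343) + a(1/(-288)) = (10 + (-322/25 + 322/343)) + (1/(-288))**2 = (10 + (-322*1/25 + 322*(1/343))) + (-1/288)**2 = (10 + (-322/25 + 46/49)) + 1/82944 = (10 - 14628/1225) + 1/82944 = -2378/1225 + 1/82944 = -197239607/101606400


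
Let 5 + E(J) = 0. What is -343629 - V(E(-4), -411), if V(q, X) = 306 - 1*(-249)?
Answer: -344184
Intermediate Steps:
E(J) = -5 (E(J) = -5 + 0 = -5)
V(q, X) = 555 (V(q, X) = 306 + 249 = 555)
-343629 - V(E(-4), -411) = -343629 - 1*555 = -343629 - 555 = -344184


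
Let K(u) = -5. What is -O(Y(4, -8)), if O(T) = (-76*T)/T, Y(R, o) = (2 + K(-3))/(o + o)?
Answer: 76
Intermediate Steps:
Y(R, o) = -3/(2*o) (Y(R, o) = (2 - 5)/(o + o) = -3*1/(2*o) = -3/(2*o))
O(T) = -76
-O(Y(4, -8)) = -1*(-76) = 76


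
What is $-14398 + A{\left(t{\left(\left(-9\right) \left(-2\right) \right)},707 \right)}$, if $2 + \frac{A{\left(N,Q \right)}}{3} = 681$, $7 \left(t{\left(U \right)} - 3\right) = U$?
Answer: $-12361$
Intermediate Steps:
$t{\left(U \right)} = 3 + \frac{U}{7}$
$A{\left(N,Q \right)} = 2037$ ($A{\left(N,Q \right)} = -6 + 3 \cdot 681 = -6 + 2043 = 2037$)
$-14398 + A{\left(t{\left(\left(-9\right) \left(-2\right) \right)},707 \right)} = -14398 + 2037 = -12361$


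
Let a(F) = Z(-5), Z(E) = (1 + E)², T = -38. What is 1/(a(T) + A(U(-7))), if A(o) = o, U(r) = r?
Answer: ⅑ ≈ 0.11111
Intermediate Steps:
a(F) = 16 (a(F) = (1 - 5)² = (-4)² = 16)
1/(a(T) + A(U(-7))) = 1/(16 - 7) = 1/9 = ⅑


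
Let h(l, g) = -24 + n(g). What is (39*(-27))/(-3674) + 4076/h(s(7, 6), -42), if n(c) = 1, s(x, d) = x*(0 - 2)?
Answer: -14951005/84502 ≈ -176.93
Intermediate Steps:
s(x, d) = -2*x (s(x, d) = x*(-2) = -2*x)
h(l, g) = -23 (h(l, g) = -24 + 1 = -23)
(39*(-27))/(-3674) + 4076/h(s(7, 6), -42) = (39*(-27))/(-3674) + 4076/(-23) = -1053*(-1/3674) + 4076*(-1/23) = 1053/3674 - 4076/23 = -14951005/84502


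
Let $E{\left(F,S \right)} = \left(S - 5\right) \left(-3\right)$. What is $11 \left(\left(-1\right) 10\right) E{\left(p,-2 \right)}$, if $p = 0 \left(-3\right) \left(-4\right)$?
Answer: $-2310$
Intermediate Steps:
$p = 0$ ($p = 0 \left(-4\right) = 0$)
$E{\left(F,S \right)} = 15 - 3 S$ ($E{\left(F,S \right)} = \left(-5 + S\right) \left(-3\right) = 15 - 3 S$)
$11 \left(\left(-1\right) 10\right) E{\left(p,-2 \right)} = 11 \left(\left(-1\right) 10\right) \left(15 - -6\right) = 11 \left(-10\right) \left(15 + 6\right) = \left(-110\right) 21 = -2310$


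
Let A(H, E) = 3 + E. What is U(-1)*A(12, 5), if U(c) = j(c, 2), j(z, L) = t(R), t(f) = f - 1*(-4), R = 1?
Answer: 40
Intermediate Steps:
t(f) = 4 + f (t(f) = f + 4 = 4 + f)
j(z, L) = 5 (j(z, L) = 4 + 1 = 5)
U(c) = 5
U(-1)*A(12, 5) = 5*(3 + 5) = 5*8 = 40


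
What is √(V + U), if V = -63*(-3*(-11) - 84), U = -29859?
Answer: I*√26646 ≈ 163.24*I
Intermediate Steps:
V = 3213 (V = -63*(33 - 84) = -63*(-51) = 3213)
√(V + U) = √(3213 - 29859) = √(-26646) = I*√26646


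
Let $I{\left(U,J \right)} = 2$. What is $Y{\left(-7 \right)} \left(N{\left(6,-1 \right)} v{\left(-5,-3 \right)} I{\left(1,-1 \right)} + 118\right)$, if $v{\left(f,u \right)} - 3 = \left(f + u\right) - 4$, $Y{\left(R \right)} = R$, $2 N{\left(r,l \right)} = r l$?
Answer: $-1204$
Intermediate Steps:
$N{\left(r,l \right)} = \frac{l r}{2}$ ($N{\left(r,l \right)} = \frac{r l}{2} = \frac{l r}{2}$)
$v{\left(f,u \right)} = -1 + f + u$ ($v{\left(f,u \right)} = 3 - \left(4 - f - u\right) = 3 + \left(-4 + f + u\right) = -1 + f + u$)
$Y{\left(-7 \right)} \left(N{\left(6,-1 \right)} v{\left(-5,-3 \right)} I{\left(1,-1 \right)} + 118\right) = - 7 \left(\frac{1}{2} \left(-1\right) 6 \left(-1 - 5 - 3\right) 2 + 118\right) = - 7 \left(\left(-3\right) \left(-9\right) 2 + 118\right) = - 7 \left(27 \cdot 2 + 118\right) = - 7 \left(54 + 118\right) = \left(-7\right) 172 = -1204$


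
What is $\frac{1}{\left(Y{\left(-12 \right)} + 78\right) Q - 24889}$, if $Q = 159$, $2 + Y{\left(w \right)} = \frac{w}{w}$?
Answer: $- \frac{1}{12646} \approx -7.9076 \cdot 10^{-5}$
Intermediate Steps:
$Y{\left(w \right)} = -1$ ($Y{\left(w \right)} = -2 + \frac{w}{w} = -2 + 1 = -1$)
$\frac{1}{\left(Y{\left(-12 \right)} + 78\right) Q - 24889} = \frac{1}{\left(-1 + 78\right) 159 - 24889} = \frac{1}{77 \cdot 159 - 24889} = \frac{1}{12243 - 24889} = \frac{1}{-12646} = - \frac{1}{12646}$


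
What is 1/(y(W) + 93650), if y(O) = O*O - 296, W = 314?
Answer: 1/191950 ≈ 5.2097e-6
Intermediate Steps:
y(O) = -296 + O² (y(O) = O² - 296 = -296 + O²)
1/(y(W) + 93650) = 1/((-296 + 314²) + 93650) = 1/((-296 + 98596) + 93650) = 1/(98300 + 93650) = 1/191950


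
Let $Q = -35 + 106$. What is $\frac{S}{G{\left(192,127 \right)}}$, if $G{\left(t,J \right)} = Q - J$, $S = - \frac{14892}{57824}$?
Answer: $\frac{3723}{809536} \approx 0.0045989$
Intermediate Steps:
$S = - \frac{3723}{14456}$ ($S = \left(-14892\right) \frac{1}{57824} = - \frac{3723}{14456} \approx -0.25754$)
$Q = 71$
$G{\left(t,J \right)} = 71 - J$
$\frac{S}{G{\left(192,127 \right)}} = - \frac{3723}{14456 \left(71 - 127\right)} = - \frac{3723}{14456 \left(-56\right)} = \left(- \frac{3723}{14456}\right) \left(- \frac{1}{56}\right) = \frac{3723}{809536}$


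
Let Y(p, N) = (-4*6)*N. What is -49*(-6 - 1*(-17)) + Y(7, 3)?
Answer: -611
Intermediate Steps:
Y(p, N) = -24*N
-49*(-6 - 1*(-17)) + Y(7, 3) = -49*(-6 - 1*(-17)) - 24*3 = -49*(-6 + 17) - 72 = -49*11 - 72 = -539 - 72 = -611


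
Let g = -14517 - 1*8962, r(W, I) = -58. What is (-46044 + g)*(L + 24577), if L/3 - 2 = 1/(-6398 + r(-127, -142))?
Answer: -3677948502645/2152 ≈ -1.7091e+9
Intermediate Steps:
g = -23479 (g = -14517 - 8962 = -23479)
L = 12911/2152 (L = 6 + 3/(-6398 - 58) = 6 + 3/(-6456) = 6 + 3*(-1/6456) = 6 - 1/2152 = 12911/2152 ≈ 5.9995)
(-46044 + g)*(L + 24577) = (-46044 - 23479)*(12911/2152 + 24577) = -69523*52902615/2152 = -3677948502645/2152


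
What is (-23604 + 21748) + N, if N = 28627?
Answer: 26771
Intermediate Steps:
(-23604 + 21748) + N = (-23604 + 21748) + 28627 = -1856 + 28627 = 26771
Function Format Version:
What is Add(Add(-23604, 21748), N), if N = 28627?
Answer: 26771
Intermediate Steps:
Add(Add(-23604, 21748), N) = Add(Add(-23604, 21748), 28627) = Add(-1856, 28627) = 26771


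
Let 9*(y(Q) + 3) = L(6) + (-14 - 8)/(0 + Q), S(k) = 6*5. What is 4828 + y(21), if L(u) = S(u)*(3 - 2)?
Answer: 912533/189 ≈ 4828.2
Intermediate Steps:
S(k) = 30
L(u) = 30 (L(u) = 30*(3 - 2) = 30*1 = 30)
y(Q) = ⅓ - 22/(9*Q) (y(Q) = -3 + (30 + (-14 - 8)/(0 + Q))/9 = -3 + (30 - 22/Q)/9 = -3 + (10/3 - 22/(9*Q)) = ⅓ - 22/(9*Q))
4828 + y(21) = 4828 + (⅑)*(-22 + 3*21)/21 = 4828 + (⅑)*(1/21)*(-22 + 63) = 4828 + (⅑)*(1/21)*41 = 4828 + 41/189 = 912533/189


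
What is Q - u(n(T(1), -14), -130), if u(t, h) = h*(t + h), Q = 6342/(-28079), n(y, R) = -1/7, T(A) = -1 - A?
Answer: -3325440364/196553 ≈ -16919.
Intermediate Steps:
n(y, R) = -⅐ (n(y, R) = -1*⅐ = -⅐)
Q = -6342/28079 (Q = 6342*(-1/28079) = -6342/28079 ≈ -0.22586)
u(t, h) = h*(h + t)
Q - u(n(T(1), -14), -130) = -6342/28079 - (-130)*(-130 - ⅐) = -6342/28079 - (-130)*(-911)/7 = -6342/28079 - 1*118430/7 = -6342/28079 - 118430/7 = -3325440364/196553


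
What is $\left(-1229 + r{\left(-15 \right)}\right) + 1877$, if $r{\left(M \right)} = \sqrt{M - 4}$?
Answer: $648 + i \sqrt{19} \approx 648.0 + 4.3589 i$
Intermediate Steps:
$r{\left(M \right)} = \sqrt{-4 + M}$
$\left(-1229 + r{\left(-15 \right)}\right) + 1877 = \left(-1229 + \sqrt{-4 - 15}\right) + 1877 = \left(-1229 + \sqrt{-19}\right) + 1877 = \left(-1229 + i \sqrt{19}\right) + 1877 = 648 + i \sqrt{19}$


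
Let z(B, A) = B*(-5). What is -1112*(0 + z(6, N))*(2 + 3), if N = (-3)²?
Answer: 166800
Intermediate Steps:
N = 9
z(B, A) = -5*B
-1112*(0 + z(6, N))*(2 + 3) = -1112*(0 - 5*6)*(2 + 3) = -1112*(0 - 30)*5 = -(-33360)*5 = -1112*(-150) = 166800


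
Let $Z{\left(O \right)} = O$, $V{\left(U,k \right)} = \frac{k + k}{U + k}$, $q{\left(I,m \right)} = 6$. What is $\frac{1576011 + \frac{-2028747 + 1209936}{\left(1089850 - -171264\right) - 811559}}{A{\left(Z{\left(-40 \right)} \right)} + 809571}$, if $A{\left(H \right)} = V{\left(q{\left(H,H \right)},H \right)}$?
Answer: $\frac{12044547706998}{6187111727585} \approx 1.9467$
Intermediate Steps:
$V{\left(U,k \right)} = \frac{2 k}{U + k}$
$A{\left(H \right)} = \frac{2 H}{6 + H}$
$\frac{1576011 + \frac{-2028747 + 1209936}{\left(1089850 - -171264\right) - 811559}}{A{\left(Z{\left(-40 \right)} \right)} + 809571} = \frac{1576011 + \frac{-2028747 + 1209936}{\left(1089850 - -171264\right) - 811559}}{2 \left(-40\right) \frac{1}{6 - 40} + 809571} = \frac{1576011 - \frac{818811}{\left(1089850 + 171264\right) - 811559}}{2 \left(-40\right) \frac{1}{-34} + 809571} = \frac{1576011 - \frac{818811}{1261114 - 811559}}{2 \left(-40\right) \left(- \frac{1}{34}\right) + 809571} = \frac{1576011 - \frac{818811}{449555}}{\frac{40}{17} + 809571} = \frac{1576011 - \frac{818811}{449555}}{\frac{13762747}{17}} = \left(1576011 - \frac{818811}{449555}\right) \frac{17}{13762747} = \frac{708502806294}{449555} \cdot \frac{17}{13762747} = \frac{12044547706998}{6187111727585}$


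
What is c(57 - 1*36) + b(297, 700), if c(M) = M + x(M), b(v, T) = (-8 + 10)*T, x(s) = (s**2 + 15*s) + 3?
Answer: 2180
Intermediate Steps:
x(s) = 3 + s**2 + 15*s
b(v, T) = 2*T
c(M) = 3 + M**2 + 16*M (c(M) = M + (3 + M**2 + 15*M) = 3 + M**2 + 16*M)
c(57 - 1*36) + b(297, 700) = (3 + (57 - 1*36)**2 + 16*(57 - 1*36)) + 2*700 = (3 + (57 - 36)**2 + 16*(57 - 36)) + 1400 = (3 + 21**2 + 16*21) + 1400 = (3 + 441 + 336) + 1400 = 780 + 1400 = 2180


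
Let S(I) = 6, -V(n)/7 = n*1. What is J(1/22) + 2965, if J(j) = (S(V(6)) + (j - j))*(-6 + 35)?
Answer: 3139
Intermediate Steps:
V(n) = -7*n
J(j) = 174 (J(j) = (6 + (j - j))*(-6 + 35) = (6 + 0)*29 = 6*29 = 174)
J(1/22) + 2965 = 174 + 2965 = 3139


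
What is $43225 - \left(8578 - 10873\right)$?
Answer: $45520$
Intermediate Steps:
$43225 - \left(8578 - 10873\right) = 43225 - -2295 = 43225 + \left(-11824 + 14119\right) = 43225 + 2295 = 45520$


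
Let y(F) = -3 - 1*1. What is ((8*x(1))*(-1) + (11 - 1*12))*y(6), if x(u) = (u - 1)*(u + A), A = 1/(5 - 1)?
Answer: 4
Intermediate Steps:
A = ¼ (A = 1/4 = ¼ ≈ 0.25000)
x(u) = (-1 + u)*(¼ + u) (x(u) = (u - 1)*(u + ¼) = (-1 + u)*(¼ + u))
y(F) = -4 (y(F) = -3 - 1 = -4)
((8*x(1))*(-1) + (11 - 1*12))*y(6) = ((8*(-¼ + 1² - ¾*1))*(-1) + (11 - 1*12))*(-4) = ((8*(-¼ + 1 - ¾))*(-1) + (11 - 12))*(-4) = ((8*0)*(-1) - 1)*(-4) = (0*(-1) - 1)*(-4) = (0 - 1)*(-4) = -1*(-4) = 4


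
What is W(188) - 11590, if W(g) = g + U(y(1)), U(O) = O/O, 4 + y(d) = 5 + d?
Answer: -11401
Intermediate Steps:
y(d) = 1 + d (y(d) = -4 + (5 + d) = 1 + d)
U(O) = 1
W(g) = 1 + g (W(g) = g + 1 = 1 + g)
W(188) - 11590 = (1 + 188) - 11590 = 189 - 11590 = -11401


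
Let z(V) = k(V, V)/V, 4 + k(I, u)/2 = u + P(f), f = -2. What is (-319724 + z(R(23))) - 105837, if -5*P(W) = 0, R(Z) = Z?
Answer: -9787865/23 ≈ -4.2556e+5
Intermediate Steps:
P(W) = 0 (P(W) = -⅕*0 = 0)
k(I, u) = -8 + 2*u (k(I, u) = -8 + 2*(u + 0) = -8 + 2*u)
z(V) = (-8 + 2*V)/V
(-319724 + z(R(23))) - 105837 = (-319724 + (2 - 8/23)) - 105837 = (-319724 + 38/23) - 105837 = -7353614/23 - 105837 = -9787865/23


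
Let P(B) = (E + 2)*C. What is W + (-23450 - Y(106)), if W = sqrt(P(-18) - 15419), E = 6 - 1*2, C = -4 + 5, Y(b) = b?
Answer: -23556 + I*sqrt(15413) ≈ -23556.0 + 124.15*I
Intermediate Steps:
C = 1
E = 4 (E = 6 - 2 = 4)
P(B) = 6 (P(B) = (4 + 2)*1 = 6*1 = 6)
W = I*sqrt(15413) (W = sqrt(6 - 15419) = sqrt(-15413) = I*sqrt(15413) ≈ 124.15*I)
W + (-23450 - Y(106)) = I*sqrt(15413) + (-23450 - 1*106) = I*sqrt(15413) + (-23450 - 106) = I*sqrt(15413) - 23556 = -23556 + I*sqrt(15413)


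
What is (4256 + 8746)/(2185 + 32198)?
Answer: 4334/11461 ≈ 0.37815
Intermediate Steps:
(4256 + 8746)/(2185 + 32198) = 13002/34383 = 13002*(1/34383) = 4334/11461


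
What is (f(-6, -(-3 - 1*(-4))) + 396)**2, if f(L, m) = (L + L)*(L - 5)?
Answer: 278784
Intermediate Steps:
f(L, m) = 2*L*(-5 + L) (f(L, m) = (2*L)*(-5 + L) = 2*L*(-5 + L))
(f(-6, -(-3 - 1*(-4))) + 396)**2 = (2*(-6)*(-5 - 6) + 396)**2 = (2*(-6)*(-11) + 396)**2 = (132 + 396)**2 = 528**2 = 278784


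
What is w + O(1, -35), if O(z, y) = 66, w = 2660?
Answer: 2726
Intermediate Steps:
w + O(1, -35) = 2660 + 66 = 2726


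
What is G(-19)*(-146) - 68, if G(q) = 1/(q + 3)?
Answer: -471/8 ≈ -58.875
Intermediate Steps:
G(q) = 1/(3 + q)
G(-19)*(-146) - 68 = -146/(3 - 19) - 68 = -146/(-16) - 68 = -1/16*(-146) - 68 = 73/8 - 68 = -471/8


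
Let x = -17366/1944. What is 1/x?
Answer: -972/8683 ≈ -0.11194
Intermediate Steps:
x = -8683/972 (x = -17366*1/1944 = -8683/972 ≈ -8.9331)
1/x = 1/(-8683/972) = -972/8683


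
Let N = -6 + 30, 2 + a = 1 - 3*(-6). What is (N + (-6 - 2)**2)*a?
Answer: 1496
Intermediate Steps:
a = 17 (a = -2 + (1 - 3*(-6)) = -2 + (1 + 18) = -2 + 19 = 17)
N = 24
(N + (-6 - 2)**2)*a = (24 + (-6 - 2)**2)*17 = (24 + (-8)**2)*17 = (24 + 64)*17 = 88*17 = 1496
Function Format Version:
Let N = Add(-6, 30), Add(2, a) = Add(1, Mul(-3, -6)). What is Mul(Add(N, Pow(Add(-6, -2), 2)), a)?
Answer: 1496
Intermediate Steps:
a = 17 (a = Add(-2, Add(1, Mul(-3, -6))) = Add(-2, Add(1, 18)) = Add(-2, 19) = 17)
N = 24
Mul(Add(N, Pow(Add(-6, -2), 2)), a) = Mul(Add(24, Pow(Add(-6, -2), 2)), 17) = Mul(Add(24, Pow(-8, 2)), 17) = Mul(Add(24, 64), 17) = Mul(88, 17) = 1496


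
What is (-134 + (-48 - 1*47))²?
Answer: 52441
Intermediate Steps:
(-134 + (-48 - 1*47))² = (-134 + (-48 - 47))² = (-134 - 95)² = (-229)² = 52441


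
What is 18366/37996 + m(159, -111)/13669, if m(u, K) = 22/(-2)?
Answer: 125313449/259683662 ≈ 0.48256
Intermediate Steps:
m(u, K) = -11 (m(u, K) = 22*(-½) = -11)
18366/37996 + m(159, -111)/13669 = 18366/37996 - 11/13669 = 18366*(1/37996) - 11*1/13669 = 9183/18998 - 11/13669 = 125313449/259683662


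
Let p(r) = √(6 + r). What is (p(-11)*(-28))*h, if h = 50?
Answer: -1400*I*√5 ≈ -3130.5*I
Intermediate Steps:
(p(-11)*(-28))*h = (√(6 - 11)*(-28))*50 = (√(-5)*(-28))*50 = ((I*√5)*(-28))*50 = -28*I*√5*50 = -1400*I*√5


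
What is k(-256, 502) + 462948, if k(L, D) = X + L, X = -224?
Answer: 462468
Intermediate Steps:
k(L, D) = -224 + L
k(-256, 502) + 462948 = (-224 - 256) + 462948 = -480 + 462948 = 462468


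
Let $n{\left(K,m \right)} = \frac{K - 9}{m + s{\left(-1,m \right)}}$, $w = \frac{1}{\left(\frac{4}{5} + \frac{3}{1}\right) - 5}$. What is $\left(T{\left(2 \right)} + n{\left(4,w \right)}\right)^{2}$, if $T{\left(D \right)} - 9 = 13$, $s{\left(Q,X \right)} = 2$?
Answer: $\frac{15376}{49} \approx 313.8$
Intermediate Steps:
$T{\left(D \right)} = 22$ ($T{\left(D \right)} = 9 + 13 = 22$)
$w = - \frac{5}{6}$ ($w = \frac{1}{\left(4 \cdot \frac{1}{5} + 3 \cdot 1\right) - 5} = \frac{1}{\left(\frac{4}{5} + 3\right) - 5} = \frac{1}{\frac{19}{5} - 5} = \frac{1}{- \frac{6}{5}} = - \frac{5}{6} \approx -0.83333$)
$n{\left(K,m \right)} = \frac{-9 + K}{2 + m}$ ($n{\left(K,m \right)} = \frac{K - 9}{m + 2} = \frac{-9 + K}{2 + m}$)
$\left(T{\left(2 \right)} + n{\left(4,w \right)}\right)^{2} = \left(22 + \frac{-9 + 4}{2 - \frac{5}{6}}\right)^{2} = \left(22 + \frac{1}{\frac{7}{6}} \left(-5\right)\right)^{2} = \left(22 + \frac{6}{7} \left(-5\right)\right)^{2} = \left(22 - \frac{30}{7}\right)^{2} = \left(\frac{124}{7}\right)^{2} = \frac{15376}{49}$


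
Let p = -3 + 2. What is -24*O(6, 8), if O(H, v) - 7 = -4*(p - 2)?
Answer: -456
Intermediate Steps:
p = -1
O(H, v) = 19 (O(H, v) = 7 - 4*(-1 - 2) = 7 - 4*(-3) = 7 + 12 = 19)
-24*O(6, 8) = -24*19 = -456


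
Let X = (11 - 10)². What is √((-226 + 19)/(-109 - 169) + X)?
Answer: √134830/278 ≈ 1.3208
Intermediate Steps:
X = 1 (X = 1² = 1)
√((-226 + 19)/(-109 - 169) + X) = √((-226 + 19)/(-109 - 169) + 1) = √(-207/(-278) + 1) = √(-207*(-1/278) + 1) = √(207/278 + 1) = √(485/278) = √134830/278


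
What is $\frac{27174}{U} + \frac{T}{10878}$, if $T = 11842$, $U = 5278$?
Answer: $\frac{12789316}{2050503} \approx 6.2372$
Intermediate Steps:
$\frac{27174}{U} + \frac{T}{10878} = \frac{27174}{5278} + \frac{11842}{10878} = 27174 \cdot \frac{1}{5278} + 11842 \cdot \frac{1}{10878} = \frac{1941}{377} + \frac{5921}{5439} = \frac{12789316}{2050503}$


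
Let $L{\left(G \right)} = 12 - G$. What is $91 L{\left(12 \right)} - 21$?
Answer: $-21$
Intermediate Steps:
$91 L{\left(12 \right)} - 21 = 91 \left(12 - 12\right) - 21 = 91 \cdot 0 - 21 = 0 - 21 = -21$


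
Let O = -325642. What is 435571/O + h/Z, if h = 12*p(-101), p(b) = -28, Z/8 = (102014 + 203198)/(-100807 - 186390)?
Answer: 474380191732/12423730763 ≈ 38.183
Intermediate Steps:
Z = -2441696/287197 (Z = 8*((102014 + 203198)/(-100807 - 186390)) = 8*(305212/(-287197)) = 8*(305212*(-1/287197)) = 8*(-305212/287197) = -2441696/287197 ≈ -8.5018)
h = -336 (h = 12*(-28) = -336)
435571/O + h/Z = 435571/(-325642) - 336/(-2441696/287197) = 435571*(-1/325642) - 336*(-287197/2441696) = -435571/325642 + 6031137/152606 = 474380191732/12423730763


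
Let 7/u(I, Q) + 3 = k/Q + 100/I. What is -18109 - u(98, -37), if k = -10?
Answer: -56107100/3099 ≈ -18105.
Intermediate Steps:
u(I, Q) = 7/(-3 - 10/Q + 100/I) (u(I, Q) = 7/(-3 + (-10/Q + 100/I)) = 7/(-3 - 10/Q + 100/I))
-18109 - u(98, -37) = -18109 - 7*98*(-37)/(-10*98 + 100*(-37) - 3*98*(-37)) = -18109 - 7*98*(-37)/(-980 - 3700 + 10878) = -18109 - 7*98*(-37)/6198 = -18109 - 1*(-12691/3099) = -18109 + 12691/3099 = -56107100/3099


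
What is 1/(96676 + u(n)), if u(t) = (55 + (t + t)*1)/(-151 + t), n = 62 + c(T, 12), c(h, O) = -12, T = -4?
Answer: 101/9764121 ≈ 1.0344e-5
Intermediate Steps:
n = 50 (n = 62 - 12 = 50)
u(t) = (55 + 2*t)/(-151 + t) (u(t) = (55 + (2*t)*1)/(-151 + t) = (55 + 2*t)/(-151 + t))
1/(96676 + u(n)) = 1/(96676 + (55 + 2*50)/(-151 + 50)) = 1/(96676 + (55 + 100)/(-101)) = 1/(96676 - 1/101*155) = 1/(96676 - 155/101) = 1/(9764121/101) = 101/9764121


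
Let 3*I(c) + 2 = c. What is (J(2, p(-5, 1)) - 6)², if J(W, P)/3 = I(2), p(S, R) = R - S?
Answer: 36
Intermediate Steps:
I(c) = -⅔ + c/3
J(W, P) = 0 (J(W, P) = 3*(-⅔ + (⅓)*2) = 3*(-⅔ + ⅔) = 3*0 = 0)
(J(2, p(-5, 1)) - 6)² = (0 - 6)² = (-6)² = 36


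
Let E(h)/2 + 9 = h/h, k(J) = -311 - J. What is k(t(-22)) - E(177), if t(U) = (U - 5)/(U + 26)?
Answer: -1153/4 ≈ -288.25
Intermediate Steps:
t(U) = (-5 + U)/(26 + U)
E(h) = -16 (E(h) = -18 + 2*(h/h) = -18 + 2*1 = -18 + 2 = -16)
k(t(-22)) - E(177) = (-311 - (-5 - 22)/(26 - 22)) - 1*(-16) = (-311 - (-27)/4) + 16 = (-311 - 1*(-27/4)) + 16 = (-311 + 27/4) + 16 = -1217/4 + 16 = -1153/4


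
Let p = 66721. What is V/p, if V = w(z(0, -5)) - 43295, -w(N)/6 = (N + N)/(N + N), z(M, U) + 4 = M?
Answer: -43301/66721 ≈ -0.64899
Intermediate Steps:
z(M, U) = -4 + M
w(N) = -6 (w(N) = -6*(N + N)/(N + N) = -6*2*N/(2*N) = -6*2*N*1/(2*N) = -6*1 = -6)
V = -43301 (V = -6 - 43295 = -43301)
V/p = -43301/66721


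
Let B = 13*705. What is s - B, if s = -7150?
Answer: -16315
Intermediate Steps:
B = 9165
s - B = -7150 - 1*9165 = -7150 - 9165 = -16315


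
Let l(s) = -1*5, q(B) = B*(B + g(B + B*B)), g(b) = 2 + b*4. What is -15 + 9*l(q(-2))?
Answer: -60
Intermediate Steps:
g(b) = 2 + 4*b
q(B) = B*(2 + 4*B**2 + 5*B) (q(B) = B*(B + (2 + 4*(B + B*B))) = B*(B + (2 + 4*(B + B**2))) = B*(B + (2 + (4*B + 4*B**2))) = B*(B + (2 + 4*B + 4*B**2)) = B*(2 + 4*B**2 + 5*B))
l(s) = -5
-15 + 9*l(q(-2)) = -15 + 9*(-5) = -15 - 45 = -60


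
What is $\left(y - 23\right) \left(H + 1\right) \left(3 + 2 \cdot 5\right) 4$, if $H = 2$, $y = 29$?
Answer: $936$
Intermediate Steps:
$\left(y - 23\right) \left(H + 1\right) \left(3 + 2 \cdot 5\right) 4 = \left(29 - 23\right) \left(2 + 1\right) \left(3 + 2 \cdot 5\right) 4 = 6 \cdot 3 \left(3 + 10\right) 4 = 6 \cdot 3 \cdot 13 \cdot 4 = 6 \cdot 39 \cdot 4 = 6 \cdot 156 = 936$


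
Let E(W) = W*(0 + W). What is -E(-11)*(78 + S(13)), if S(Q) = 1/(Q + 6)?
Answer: -179443/19 ≈ -9444.4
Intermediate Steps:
E(W) = W² (E(W) = W*W = W²)
S(Q) = 1/(6 + Q)
-E(-11)*(78 + S(13)) = -(-11)²*(78 + 1/(6 + 13)) = -121*(78 + 1/19) = -121*1483/19 = -1*179443/19 = -179443/19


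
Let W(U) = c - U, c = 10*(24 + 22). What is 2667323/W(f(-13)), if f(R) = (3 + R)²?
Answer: 2667323/360 ≈ 7409.2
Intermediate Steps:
c = 460 (c = 10*46 = 460)
W(U) = 460 - U
2667323/W(f(-13)) = 2667323/(460 - (3 - 13)²) = 2667323/(460 - 1*(-10)²) = 2667323/(460 - 1*100) = 2667323/(460 - 100) = 2667323/360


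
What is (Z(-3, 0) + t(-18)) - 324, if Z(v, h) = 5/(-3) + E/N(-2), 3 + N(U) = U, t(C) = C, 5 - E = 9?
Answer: -5143/15 ≈ -342.87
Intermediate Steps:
E = -4 (E = 5 - 1*9 = 5 - 9 = -4)
N(U) = -3 + U
Z(v, h) = -13/15 (Z(v, h) = 5/(-3) - 4/(-3 - 2) = 5*(-⅓) - 4/(-5) = -5/3 - 4*(-⅕) = -5/3 + ⅘ = -13/15)
(Z(-3, 0) + t(-18)) - 324 = (-13/15 - 18) - 324 = -283/15 - 324 = -5143/15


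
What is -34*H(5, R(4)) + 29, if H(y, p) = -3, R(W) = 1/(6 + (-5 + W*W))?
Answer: 131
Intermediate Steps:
R(W) = 1/(1 + W²) (R(W) = 1/(6 + (-5 + W²)) = 1/(1 + W²))
-34*H(5, R(4)) + 29 = -34*(-3) + 29 = 102 + 29 = 131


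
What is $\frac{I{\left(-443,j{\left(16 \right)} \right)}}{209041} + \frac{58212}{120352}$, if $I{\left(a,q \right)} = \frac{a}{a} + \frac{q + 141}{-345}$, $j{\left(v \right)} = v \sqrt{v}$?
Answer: $\frac{29987260843}{61997738136} \approx 0.48368$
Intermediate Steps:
$j{\left(v \right)} = v^{\frac{3}{2}}$
$I{\left(a,q \right)} = \frac{68}{115} - \frac{q}{345}$ ($I{\left(a,q \right)} = 1 + \left(141 + q\right) \left(- \frac{1}{345}\right) = 1 - \left(\frac{47}{115} + \frac{q}{345}\right) = \frac{68}{115} - \frac{q}{345}$)
$\frac{I{\left(-443,j{\left(16 \right)} \right)}}{209041} + \frac{58212}{120352} = \frac{\frac{68}{115} - \frac{16^{\frac{3}{2}}}{345}}{209041} + \frac{58212}{120352} = \left(\frac{68}{115} - \frac{64}{345}\right) \frac{1}{209041} + 58212 \cdot \frac{1}{120352} = \left(\frac{68}{115} - \frac{64}{345}\right) \frac{1}{209041} + \frac{14553}{30088} = \frac{28}{69} \cdot \frac{1}{209041} + \frac{14553}{30088} = \frac{4}{2060547} + \frac{14553}{30088} = \frac{29987260843}{61997738136}$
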